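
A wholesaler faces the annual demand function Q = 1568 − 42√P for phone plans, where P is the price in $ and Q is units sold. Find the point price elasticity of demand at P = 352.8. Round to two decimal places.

At P = 352.8, Q = 779.115.
dQ/dP = −42/(2√P) = -1.118.
ε = (dQ/dP)(P/Q) = (-1.118)(352.8/779.115).

-0.51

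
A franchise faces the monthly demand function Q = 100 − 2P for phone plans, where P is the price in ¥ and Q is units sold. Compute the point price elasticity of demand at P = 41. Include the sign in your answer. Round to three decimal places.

At P = 41, Q = 18.
dQ/dP = −2.
ε = (dQ/dP)(P/Q) = (-2)(41/18).

-4.556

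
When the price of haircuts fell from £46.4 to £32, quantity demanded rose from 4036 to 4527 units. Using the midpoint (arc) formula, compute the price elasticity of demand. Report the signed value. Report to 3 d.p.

-0.312

ΔQ = 4527 − 4036 = 491; ΔP = 32 − 46.4 = -14.4.
Midpoints: P̄ = 39.20, Q̄ = 4281.5.
ε = (ΔQ/ΔP)(P̄/Q̄) = (491/-14.4)(39.20/4281.5).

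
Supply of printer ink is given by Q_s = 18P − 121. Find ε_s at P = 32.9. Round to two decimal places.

1.26

At P = 32.9, Q_s = 471.20.
dQ_s/dP = 18.
ε_s = (dQ_s/dP)(P/Q_s) = (18)(32.9/471.20).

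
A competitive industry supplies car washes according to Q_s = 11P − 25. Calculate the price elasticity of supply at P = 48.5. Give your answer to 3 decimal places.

1.049

At P = 48.5, Q_s = 508.50.
dQ_s/dP = 11.
ε_s = (dQ_s/dP)(P/Q_s) = (11)(48.5/508.50).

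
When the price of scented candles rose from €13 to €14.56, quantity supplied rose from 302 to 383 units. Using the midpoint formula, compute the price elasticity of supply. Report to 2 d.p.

ΔQ = 383 − 302 = 81; ΔP = 14.56 − 13 = 1.56.
Midpoints: P̄ = 13.78, Q̄ = 342.5.
ε_s = (ΔQ/ΔP)(P̄/Q̄) = (81/1.56)(13.78/342.5).

2.09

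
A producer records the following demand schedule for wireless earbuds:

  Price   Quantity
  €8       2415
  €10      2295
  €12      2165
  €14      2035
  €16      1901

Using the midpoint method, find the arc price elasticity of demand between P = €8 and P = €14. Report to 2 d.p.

-0.31

At P = 8, Q = 2415; at P = 14, Q = 2035.
ΔQ = -380, ΔP = 6. Midpoints: P̄ = 11.00, Q̄ = 2225.0.
ε = (ΔQ/ΔP)(P̄/Q̄) = (-380/6)(11.00/2225.0).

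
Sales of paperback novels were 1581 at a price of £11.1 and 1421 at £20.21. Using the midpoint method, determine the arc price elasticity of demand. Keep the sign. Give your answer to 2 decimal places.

ΔQ = 1421 − 1581 = -160; ΔP = 20.21 − 11.1 = 9.11.
Midpoints: P̄ = 15.66, Q̄ = 1501.0.
ε = (ΔQ/ΔP)(P̄/Q̄) = (-160/9.11)(15.66/1501.0).

-0.18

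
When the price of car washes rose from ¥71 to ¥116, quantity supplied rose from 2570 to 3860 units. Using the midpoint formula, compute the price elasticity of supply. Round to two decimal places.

ΔQ = 3860 − 2570 = 1290; ΔP = 116 − 71 = 45.
Midpoints: P̄ = 93.50, Q̄ = 3215.0.
ε_s = (ΔQ/ΔP)(P̄/Q̄) = (1290/45)(93.50/3215.0).

0.83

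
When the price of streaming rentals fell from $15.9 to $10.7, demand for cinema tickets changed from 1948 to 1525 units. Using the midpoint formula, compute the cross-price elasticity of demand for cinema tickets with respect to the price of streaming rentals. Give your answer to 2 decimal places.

0.62

ΔQ_x = 1525 − 1948 = -423; ΔP_y = 10.7 − 15.9 = -5.2.
Midpoints: P̄_y = 13.30, Q̄_x = 1736.5.
ε_xy = (ΔQ_x/ΔP_y)(P̄_y/Q̄_x) = (-423/-5.2)(13.30/1736.5).
ε_xy > 0, so the goods are substitutes.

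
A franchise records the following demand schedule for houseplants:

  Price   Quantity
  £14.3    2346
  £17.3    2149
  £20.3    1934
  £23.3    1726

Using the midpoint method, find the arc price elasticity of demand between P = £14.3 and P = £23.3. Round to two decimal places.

-0.64

At P = 14.3, Q = 2346; at P = 23.3, Q = 1726.
ΔQ = -620, ΔP = 9.0. Midpoints: P̄ = 18.80, Q̄ = 2036.0.
ε = (ΔQ/ΔP)(P̄/Q̄) = (-620/9.0)(18.80/2036.0).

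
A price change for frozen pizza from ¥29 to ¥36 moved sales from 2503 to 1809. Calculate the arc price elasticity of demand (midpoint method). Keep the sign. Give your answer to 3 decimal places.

-1.495

ΔQ = 1809 − 2503 = -694; ΔP = 36 − 29 = 7.
Midpoints: P̄ = 32.50, Q̄ = 2156.0.
ε = (ΔQ/ΔP)(P̄/Q̄) = (-694/7)(32.50/2156.0).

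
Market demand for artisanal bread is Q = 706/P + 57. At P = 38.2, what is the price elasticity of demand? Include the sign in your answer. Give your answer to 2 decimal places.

At P = 38.2, Q = 75.482.
dQ/dP = −706/P² = -0.484.
ε = (dQ/dP)(P/Q) = (-0.484)(38.2/75.482).

-0.24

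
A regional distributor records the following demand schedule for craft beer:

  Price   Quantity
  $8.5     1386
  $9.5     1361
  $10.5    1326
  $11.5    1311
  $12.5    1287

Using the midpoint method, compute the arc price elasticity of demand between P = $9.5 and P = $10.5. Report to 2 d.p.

At P = 9.5, Q = 1361; at P = 10.5, Q = 1326.
ΔQ = -35, ΔP = 1.0. Midpoints: P̄ = 10.00, Q̄ = 1343.5.
ε = (ΔQ/ΔP)(P̄/Q̄) = (-35/1.0)(10.00/1343.5).

-0.26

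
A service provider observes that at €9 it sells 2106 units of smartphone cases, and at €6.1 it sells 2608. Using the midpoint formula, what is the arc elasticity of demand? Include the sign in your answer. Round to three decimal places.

-0.554

ΔQ = 2608 − 2106 = 502; ΔP = 6.1 − 9 = -2.9.
Midpoints: P̄ = 7.55, Q̄ = 2357.0.
ε = (ΔQ/ΔP)(P̄/Q̄) = (502/-2.9)(7.55/2357.0).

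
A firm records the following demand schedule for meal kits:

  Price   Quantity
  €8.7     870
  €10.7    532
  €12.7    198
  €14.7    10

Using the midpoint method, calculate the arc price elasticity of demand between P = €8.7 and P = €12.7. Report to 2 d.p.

At P = 8.7, Q = 870; at P = 12.7, Q = 198.
ΔQ = -672, ΔP = 4.0. Midpoints: P̄ = 10.70, Q̄ = 534.0.
ε = (ΔQ/ΔP)(P̄/Q̄) = (-672/4.0)(10.70/534.0).

-3.37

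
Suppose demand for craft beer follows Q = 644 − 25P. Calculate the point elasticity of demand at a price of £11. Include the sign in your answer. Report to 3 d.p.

At P = 11, Q = 369.
dQ/dP = −25.
ε = (dQ/dP)(P/Q) = (-25)(11/369).

-0.745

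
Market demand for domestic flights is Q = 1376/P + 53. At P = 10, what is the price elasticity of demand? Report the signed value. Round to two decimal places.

-0.72

At P = 10, Q = 190.600.
dQ/dP = −1376/P² = -13.760.
ε = (dQ/dP)(P/Q) = (-13.760)(10/190.600).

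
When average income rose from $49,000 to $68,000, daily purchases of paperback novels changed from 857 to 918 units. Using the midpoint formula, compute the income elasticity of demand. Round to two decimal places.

ΔQ = 61, ΔI = 19000. Midpoints: Ī = 58,500, Q̄ = 887.5.
ε_I = (ΔQ/ΔI)(Ī/Q̄) = (61/19000)(58500/887.5).

0.21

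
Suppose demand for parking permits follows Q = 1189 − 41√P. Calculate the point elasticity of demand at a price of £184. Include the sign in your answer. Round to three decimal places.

At P = 184, Q = 632.849.
dQ/dP = −41/(2√P) = -1.511.
ε = (dQ/dP)(P/Q) = (-1.511)(184/632.849).

-0.439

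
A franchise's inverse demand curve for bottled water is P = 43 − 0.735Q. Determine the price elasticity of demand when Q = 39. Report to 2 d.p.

At Q = 39, P = 43 − 0.735(39) = 14.34.
dP/dQ = −0.735, so dQ/dP = 1/(−0.735) = -1.361.
ε = (dQ/dP)(P/Q) = (-1.361)(14.34/39).

-0.50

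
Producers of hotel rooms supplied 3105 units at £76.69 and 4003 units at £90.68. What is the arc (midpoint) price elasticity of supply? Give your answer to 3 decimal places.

1.511

ΔQ = 4003 − 3105 = 898; ΔP = 90.68 − 76.69 = 13.99.
Midpoints: P̄ = 83.69, Q̄ = 3554.0.
ε_s = (ΔQ/ΔP)(P̄/Q̄) = (898/13.99)(83.69/3554.0).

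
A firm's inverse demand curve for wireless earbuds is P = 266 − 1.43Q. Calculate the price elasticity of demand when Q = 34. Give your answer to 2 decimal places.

At Q = 34, P = 266 − 1.43(34) = 217.38.
dP/dQ = −1.43, so dQ/dP = 1/(−1.43) = -0.699.
ε = (dQ/dP)(P/Q) = (-0.699)(217.38/34).

-4.47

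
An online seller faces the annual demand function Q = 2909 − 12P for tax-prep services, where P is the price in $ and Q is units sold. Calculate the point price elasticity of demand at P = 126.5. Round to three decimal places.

-1.091

At P = 126.5, Q = 1391.
dQ/dP = −12.
ε = (dQ/dP)(P/Q) = (-12)(126.5/1391).
|ε| > 1, so demand is elastic at this price.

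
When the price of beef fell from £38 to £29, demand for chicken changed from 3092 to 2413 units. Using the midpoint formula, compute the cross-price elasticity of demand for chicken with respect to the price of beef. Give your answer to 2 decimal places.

ΔQ_x = 2413 − 3092 = -679; ΔP_y = 29 − 38 = -9.
Midpoints: P̄_y = 33.50, Q̄_x = 2752.5.
ε_xy = (ΔQ_x/ΔP_y)(P̄_y/Q̄_x) = (-679/-9)(33.50/2752.5).

0.92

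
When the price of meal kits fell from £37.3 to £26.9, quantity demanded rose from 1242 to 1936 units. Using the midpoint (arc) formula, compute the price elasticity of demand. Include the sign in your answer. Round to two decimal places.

-1.35

ΔQ = 1936 − 1242 = 694; ΔP = 26.9 − 37.3 = -10.4.
Midpoints: P̄ = 32.10, Q̄ = 1589.0.
ε = (ΔQ/ΔP)(P̄/Q̄) = (694/-10.4)(32.10/1589.0).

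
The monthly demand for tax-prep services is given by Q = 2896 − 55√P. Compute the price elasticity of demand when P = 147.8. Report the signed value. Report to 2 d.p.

At P = 147.8, Q = 2227.348.
dQ/dP = −55/(2√P) = -2.262.
ε = (dQ/dP)(P/Q) = (-2.262)(147.8/2227.348).

-0.15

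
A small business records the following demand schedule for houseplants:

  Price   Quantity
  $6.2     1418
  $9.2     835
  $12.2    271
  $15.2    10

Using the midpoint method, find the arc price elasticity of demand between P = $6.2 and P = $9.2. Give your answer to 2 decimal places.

At P = 6.2, Q = 1418; at P = 9.2, Q = 835.
ΔQ = -583, ΔP = 3.0. Midpoints: P̄ = 7.70, Q̄ = 1126.5.
ε = (ΔQ/ΔP)(P̄/Q̄) = (-583/3.0)(7.70/1126.5).

-1.33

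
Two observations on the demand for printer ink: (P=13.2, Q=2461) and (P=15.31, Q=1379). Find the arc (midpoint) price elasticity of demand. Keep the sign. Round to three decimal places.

ΔQ = 1379 − 2461 = -1082; ΔP = 15.31 − 13.2 = 2.11.
Midpoints: P̄ = 14.25, Q̄ = 1920.0.
ε = (ΔQ/ΔP)(P̄/Q̄) = (-1082/2.11)(14.25/1920.0).

-3.807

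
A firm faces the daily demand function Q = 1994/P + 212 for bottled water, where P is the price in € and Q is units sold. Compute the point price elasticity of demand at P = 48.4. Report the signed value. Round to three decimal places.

At P = 48.4, Q = 253.198.
dQ/dP = −1994/P² = -0.851.
ε = (dQ/dP)(P/Q) = (-0.851)(48.4/253.198).
|ε| < 1, so demand is inelastic at this price.

-0.163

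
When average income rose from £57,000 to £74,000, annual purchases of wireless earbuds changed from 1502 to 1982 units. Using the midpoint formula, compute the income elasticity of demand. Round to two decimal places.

1.06

ΔQ = 480, ΔI = 17000. Midpoints: Ī = 65,500, Q̄ = 1742.0.
ε_I = (ΔQ/ΔI)(Ī/Q̄) = (480/17000)(65500/1742.0).
ε_I > 0, so the good is normal.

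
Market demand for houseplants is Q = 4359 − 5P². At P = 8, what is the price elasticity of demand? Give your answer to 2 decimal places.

At P = 8, Q = 4039.
dQ/dP = −10P = -80.
ε = (dQ/dP)(P/Q) = (-80)(8/4039).

-0.16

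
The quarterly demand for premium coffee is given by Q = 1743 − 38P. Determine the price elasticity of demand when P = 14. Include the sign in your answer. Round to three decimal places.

At P = 14, Q = 1211.
dQ/dP = −38.
ε = (dQ/dP)(P/Q) = (-38)(14/1211).
|ε| < 1, so demand is inelastic at this price.

-0.439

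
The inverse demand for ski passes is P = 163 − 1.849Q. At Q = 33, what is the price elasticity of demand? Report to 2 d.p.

At Q = 33, P = 163 − 1.849(33) = 101.98.
dP/dQ = −1.849, so dQ/dP = 1/(−1.849) = -0.541.
ε = (dQ/dP)(P/Q) = (-0.541)(101.98/33).

-1.67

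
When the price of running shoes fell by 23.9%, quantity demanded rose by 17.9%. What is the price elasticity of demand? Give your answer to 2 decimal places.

-0.75

ε = %ΔQ / %ΔP = (17.9)/(-23.9) = -0.749.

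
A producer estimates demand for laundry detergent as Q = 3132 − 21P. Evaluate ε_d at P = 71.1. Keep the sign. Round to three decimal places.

At P = 71.1, Q = 1638.900.
dQ/dP = −21.
ε = (dQ/dP)(P/Q) = (-21)(71.1/1638.900).

-0.911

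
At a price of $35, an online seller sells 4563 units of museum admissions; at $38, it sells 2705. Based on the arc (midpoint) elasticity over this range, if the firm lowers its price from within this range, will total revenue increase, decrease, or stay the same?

Arc ε = (-1858/3)(36.50/3634.0) ≈ -6.221.
|ε| = 6.22 > 1, so demand is elastic. A price cut therefore raises total revenue.

increase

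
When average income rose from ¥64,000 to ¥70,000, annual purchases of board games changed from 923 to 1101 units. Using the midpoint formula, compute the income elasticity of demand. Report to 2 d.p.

1.96

ΔQ = 178, ΔI = 6000. Midpoints: Ī = 67,000, Q̄ = 1012.0.
ε_I = (ΔQ/ΔI)(Ī/Q̄) = (178/6000)(67000/1012.0).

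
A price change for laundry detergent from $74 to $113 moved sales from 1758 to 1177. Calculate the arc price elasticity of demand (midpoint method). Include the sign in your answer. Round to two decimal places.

ΔQ = 1177 − 1758 = -581; ΔP = 113 − 74 = 39.
Midpoints: P̄ = 93.50, Q̄ = 1467.5.
ε = (ΔQ/ΔP)(P̄/Q̄) = (-581/39)(93.50/1467.5).

-0.95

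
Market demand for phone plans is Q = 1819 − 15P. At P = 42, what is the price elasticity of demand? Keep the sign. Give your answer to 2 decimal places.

-0.53

At P = 42, Q = 1189.
dQ/dP = −15.
ε = (dQ/dP)(P/Q) = (-15)(42/1189).
|ε| < 1, so demand is inelastic at this price.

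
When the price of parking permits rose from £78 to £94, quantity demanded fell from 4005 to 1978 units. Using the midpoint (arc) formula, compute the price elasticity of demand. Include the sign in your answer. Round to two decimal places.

ΔQ = 1978 − 4005 = -2027; ΔP = 94 − 78 = 16.
Midpoints: P̄ = 86.00, Q̄ = 2991.5.
ε = (ΔQ/ΔP)(P̄/Q̄) = (-2027/16)(86.00/2991.5).

-3.64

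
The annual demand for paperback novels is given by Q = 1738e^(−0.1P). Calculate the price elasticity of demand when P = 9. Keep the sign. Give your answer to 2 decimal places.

At P = 9, Q = 706.618.
dQ/dP = −0.1·1738e^(−0.1P) = −0.1Q = -70.662.
ε = (dQ/dP)(P/Q) = (-70.662)(9/706.618).

-0.90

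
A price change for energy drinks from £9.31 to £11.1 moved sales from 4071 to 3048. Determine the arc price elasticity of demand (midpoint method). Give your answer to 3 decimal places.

-1.639

ΔQ = 3048 − 4071 = -1023; ΔP = 11.1 − 9.31 = 1.79.
Midpoints: P̄ = 10.21, Q̄ = 3559.5.
ε = (ΔQ/ΔP)(P̄/Q̄) = (-1023/1.79)(10.21/3559.5).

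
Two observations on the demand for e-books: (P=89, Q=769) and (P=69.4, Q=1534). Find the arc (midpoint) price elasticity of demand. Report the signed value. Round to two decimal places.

-2.68

ΔQ = 1534 − 769 = 765; ΔP = 69.4 − 89 = -19.6.
Midpoints: P̄ = 79.20, Q̄ = 1151.5.
ε = (ΔQ/ΔP)(P̄/Q̄) = (765/-19.6)(79.20/1151.5).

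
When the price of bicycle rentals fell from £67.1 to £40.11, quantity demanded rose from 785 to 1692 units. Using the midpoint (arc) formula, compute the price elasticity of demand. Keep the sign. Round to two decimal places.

-1.45

ΔQ = 1692 − 785 = 907; ΔP = 40.11 − 67.1 = -26.99.
Midpoints: P̄ = 53.60, Q̄ = 1238.5.
ε = (ΔQ/ΔP)(P̄/Q̄) = (907/-26.99)(53.60/1238.5).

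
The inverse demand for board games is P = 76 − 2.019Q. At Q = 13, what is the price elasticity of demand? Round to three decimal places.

-1.896

At Q = 13, P = 76 − 2.019(13) = 49.75.
dP/dQ = −2.019, so dQ/dP = 1/(−2.019) = -0.495.
ε = (dQ/dP)(P/Q) = (-0.495)(49.75/13).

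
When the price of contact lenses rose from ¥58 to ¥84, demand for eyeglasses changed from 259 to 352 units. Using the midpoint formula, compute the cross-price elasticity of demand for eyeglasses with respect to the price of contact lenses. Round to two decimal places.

ΔQ_x = 352 − 259 = 93; ΔP_y = 84 − 58 = 26.
Midpoints: P̄_y = 71.00, Q̄_x = 305.5.
ε_xy = (ΔQ_x/ΔP_y)(P̄_y/Q̄_x) = (93/26)(71.00/305.5).

0.83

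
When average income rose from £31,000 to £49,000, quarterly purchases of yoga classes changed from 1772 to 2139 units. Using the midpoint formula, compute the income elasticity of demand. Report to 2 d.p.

ΔQ = 367, ΔI = 18000. Midpoints: Ī = 40,000, Q̄ = 1955.5.
ε_I = (ΔQ/ΔI)(Ī/Q̄) = (367/18000)(40000/1955.5).

0.42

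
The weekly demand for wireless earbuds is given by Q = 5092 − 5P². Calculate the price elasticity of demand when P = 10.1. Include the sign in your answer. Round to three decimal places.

-0.223

At P = 10.1, Q = 4581.950.
dQ/dP = −10P = -101.
ε = (dQ/dP)(P/Q) = (-101)(10.1/4581.950).
|ε| < 1, so demand is inelastic at this price.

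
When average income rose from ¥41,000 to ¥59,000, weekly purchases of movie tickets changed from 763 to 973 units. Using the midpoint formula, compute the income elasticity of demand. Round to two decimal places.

0.67

ΔQ = 210, ΔI = 18000. Midpoints: Ī = 50,000, Q̄ = 868.0.
ε_I = (ΔQ/ΔI)(Ī/Q̄) = (210/18000)(50000/868.0).
ε_I > 0, so the good is normal.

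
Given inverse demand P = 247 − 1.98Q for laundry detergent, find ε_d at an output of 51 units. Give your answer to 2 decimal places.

-1.45

At Q = 51, P = 247 − 1.98(51) = 146.02.
dP/dQ = −1.98, so dQ/dP = 1/(−1.98) = -0.505.
ε = (dQ/dP)(P/Q) = (-0.505)(146.02/51).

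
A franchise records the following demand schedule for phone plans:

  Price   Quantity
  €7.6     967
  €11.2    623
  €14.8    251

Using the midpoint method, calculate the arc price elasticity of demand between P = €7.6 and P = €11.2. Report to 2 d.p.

At P = 7.6, Q = 967; at P = 11.2, Q = 623.
ΔQ = -344, ΔP = 3.6. Midpoints: P̄ = 9.40, Q̄ = 795.0.
ε = (ΔQ/ΔP)(P̄/Q̄) = (-344/3.6)(9.40/795.0).

-1.13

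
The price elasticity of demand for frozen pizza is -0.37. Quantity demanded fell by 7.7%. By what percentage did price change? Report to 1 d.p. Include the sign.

20.8%

%ΔP ≈ %ΔQ / ε = (-7.7%)/(-0.37) = 20.81%.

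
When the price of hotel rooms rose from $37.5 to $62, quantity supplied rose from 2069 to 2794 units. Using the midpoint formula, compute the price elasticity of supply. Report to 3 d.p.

ΔQ = 2794 − 2069 = 725; ΔP = 62 − 37.5 = 24.5.
Midpoints: P̄ = 49.75, Q̄ = 2431.5.
ε_s = (ΔQ/ΔP)(P̄/Q̄) = (725/24.5)(49.75/2431.5).

0.605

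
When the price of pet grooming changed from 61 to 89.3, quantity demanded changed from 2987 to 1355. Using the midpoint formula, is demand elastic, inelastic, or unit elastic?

Arc ε ≈ -1.996.
|ε| = 2.00 > 1.

elastic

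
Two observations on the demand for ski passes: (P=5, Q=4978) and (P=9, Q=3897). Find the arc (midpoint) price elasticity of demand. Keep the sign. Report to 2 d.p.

-0.43

ΔQ = 3897 − 4978 = -1081; ΔP = 9 − 5 = 4.
Midpoints: P̄ = 7.00, Q̄ = 4437.5.
ε = (ΔQ/ΔP)(P̄/Q̄) = (-1081/4)(7.00/4437.5).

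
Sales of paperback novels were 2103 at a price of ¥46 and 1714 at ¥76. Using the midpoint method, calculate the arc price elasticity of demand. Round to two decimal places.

ΔQ = 1714 − 2103 = -389; ΔP = 76 − 46 = 30.
Midpoints: P̄ = 61.00, Q̄ = 1908.5.
ε = (ΔQ/ΔP)(P̄/Q̄) = (-389/30)(61.00/1908.5).

-0.41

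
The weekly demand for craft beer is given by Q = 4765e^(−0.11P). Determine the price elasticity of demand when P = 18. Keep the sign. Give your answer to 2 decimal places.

-1.98

At P = 18, Q = 657.900.
dQ/dP = −0.11·4765e^(−0.11P) = −0.11Q = -72.369.
ε = (dQ/dP)(P/Q) = (-72.369)(18/657.900).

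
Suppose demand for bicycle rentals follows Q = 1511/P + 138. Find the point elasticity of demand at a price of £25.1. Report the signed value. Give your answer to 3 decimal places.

-0.304

At P = 25.1, Q = 198.199.
dQ/dP = −1511/P² = -2.398.
ε = (dQ/dP)(P/Q) = (-2.398)(25.1/198.199).
|ε| < 1, so demand is inelastic at this price.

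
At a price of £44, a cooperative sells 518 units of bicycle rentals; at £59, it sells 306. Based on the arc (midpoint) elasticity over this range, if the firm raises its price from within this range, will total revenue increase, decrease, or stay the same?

decrease

Arc ε = (-212/15)(51.50/412.0) ≈ -1.767.
|ε| = 1.77 > 1, so demand is elastic. A price rise therefore reduces total revenue.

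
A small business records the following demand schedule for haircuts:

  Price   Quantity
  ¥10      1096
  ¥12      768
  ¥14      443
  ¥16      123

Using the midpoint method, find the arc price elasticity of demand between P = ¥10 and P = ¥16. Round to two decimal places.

At P = 10, Q = 1096; at P = 16, Q = 123.
ΔQ = -973, ΔP = 6. Midpoints: P̄ = 13.00, Q̄ = 609.5.
ε = (ΔQ/ΔP)(P̄/Q̄) = (-973/6)(13.00/609.5).

-3.46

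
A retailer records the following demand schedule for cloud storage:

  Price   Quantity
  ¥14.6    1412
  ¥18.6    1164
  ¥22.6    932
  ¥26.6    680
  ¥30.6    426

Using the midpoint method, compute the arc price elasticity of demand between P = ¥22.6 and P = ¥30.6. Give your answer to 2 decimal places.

At P = 22.6, Q = 932; at P = 30.6, Q = 426.
ΔQ = -506, ΔP = 8.0. Midpoints: P̄ = 26.60, Q̄ = 679.0.
ε = (ΔQ/ΔP)(P̄/Q̄) = (-506/8.0)(26.60/679.0).

-2.48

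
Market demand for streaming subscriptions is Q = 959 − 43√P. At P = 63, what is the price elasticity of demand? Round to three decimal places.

At P = 63, Q = 617.698.
dQ/dP = −43/(2√P) = -2.709.
ε = (dQ/dP)(P/Q) = (-2.709)(63/617.698).

-0.276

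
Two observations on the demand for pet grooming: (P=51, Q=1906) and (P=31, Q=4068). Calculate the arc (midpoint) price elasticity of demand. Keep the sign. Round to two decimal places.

-1.48

ΔQ = 4068 − 1906 = 2162; ΔP = 31 − 51 = -20.
Midpoints: P̄ = 41.00, Q̄ = 2987.0.
ε = (ΔQ/ΔP)(P̄/Q̄) = (2162/-20)(41.00/2987.0).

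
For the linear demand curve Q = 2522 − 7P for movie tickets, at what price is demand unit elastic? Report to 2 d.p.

180.14

For linear demand Q = a − bP, ε = −bP/(a − bP). |ε| = 1 when bP = a − bP, i.e. P = a/(2b).
P = 2522/(2·7) = 2522/14 = 180.1429.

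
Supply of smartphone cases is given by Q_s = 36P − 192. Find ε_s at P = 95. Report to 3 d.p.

1.059

At P = 95, Q_s = 3228.
dQ_s/dP = 36.
ε_s = (dQ_s/dP)(P/Q_s) = (36)(95/3228).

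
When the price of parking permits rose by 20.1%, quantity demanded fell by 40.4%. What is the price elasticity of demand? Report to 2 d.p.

ε = %ΔQ / %ΔP = (-40.4)/(20.1) = -2.010.

-2.01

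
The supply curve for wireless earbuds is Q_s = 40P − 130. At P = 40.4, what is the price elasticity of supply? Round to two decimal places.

At P = 40.4, Q_s = 1486.
dQ_s/dP = 40.
ε_s = (dQ_s/dP)(P/Q_s) = (40)(40.4/1486).

1.09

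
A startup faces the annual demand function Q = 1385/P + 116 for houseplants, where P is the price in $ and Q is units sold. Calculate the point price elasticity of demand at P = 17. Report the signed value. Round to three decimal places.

-0.413

At P = 17, Q = 197.471.
dQ/dP = −1385/P² = -4.792.
ε = (dQ/dP)(P/Q) = (-4.792)(17/197.471).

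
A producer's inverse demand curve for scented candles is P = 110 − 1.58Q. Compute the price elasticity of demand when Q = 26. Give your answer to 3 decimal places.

At Q = 26, P = 110 − 1.58(26) = 68.92.
dP/dQ = −1.58, so dQ/dP = 1/(−1.58) = -0.633.
ε = (dQ/dP)(P/Q) = (-0.633)(68.92/26).

-1.678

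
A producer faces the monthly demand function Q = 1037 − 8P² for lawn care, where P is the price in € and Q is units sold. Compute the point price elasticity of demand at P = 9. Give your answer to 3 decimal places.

-3.332

At P = 9, Q = 389.
dQ/dP = −16P = -144.
ε = (dQ/dP)(P/Q) = (-144)(9/389).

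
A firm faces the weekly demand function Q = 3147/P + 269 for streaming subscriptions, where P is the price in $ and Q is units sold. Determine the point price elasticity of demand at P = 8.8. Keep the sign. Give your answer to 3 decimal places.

-0.571

At P = 8.8, Q = 626.614.
dQ/dP = −3147/P² = -40.638.
ε = (dQ/dP)(P/Q) = (-40.638)(8.8/626.614).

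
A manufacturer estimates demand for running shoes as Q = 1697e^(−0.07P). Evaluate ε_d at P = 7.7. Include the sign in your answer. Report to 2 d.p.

At P = 7.7, Q = 989.913.
dQ/dP = −0.07·1697e^(−0.07P) = −0.07Q = -69.294.
ε = (dQ/dP)(P/Q) = (-69.294)(7.7/989.913).

-0.54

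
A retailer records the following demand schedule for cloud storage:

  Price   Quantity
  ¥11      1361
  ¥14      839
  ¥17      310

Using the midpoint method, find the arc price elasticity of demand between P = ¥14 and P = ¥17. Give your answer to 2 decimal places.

At P = 14, Q = 839; at P = 17, Q = 310.
ΔQ = -529, ΔP = 3. Midpoints: P̄ = 15.50, Q̄ = 574.5.
ε = (ΔQ/ΔP)(P̄/Q̄) = (-529/3)(15.50/574.5).

-4.76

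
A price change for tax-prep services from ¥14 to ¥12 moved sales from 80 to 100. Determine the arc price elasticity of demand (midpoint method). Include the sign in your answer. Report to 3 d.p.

ΔQ = 100 − 80 = 20; ΔP = 12 − 14 = -2.
Midpoints: P̄ = 13.00, Q̄ = 90.0.
ε = (ΔQ/ΔP)(P̄/Q̄) = (20/-2)(13.00/90.0).

-1.444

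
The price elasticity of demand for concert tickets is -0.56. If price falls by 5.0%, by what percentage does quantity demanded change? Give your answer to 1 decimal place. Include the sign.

%ΔQ ≈ ε × %ΔP = (-0.56)(-5.0%) = 2.80%.

2.8%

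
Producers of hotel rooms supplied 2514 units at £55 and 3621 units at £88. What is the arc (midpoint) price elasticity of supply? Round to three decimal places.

ΔQ = 3621 − 2514 = 1107; ΔP = 88 − 55 = 33.
Midpoints: P̄ = 71.50, Q̄ = 3067.5.
ε_s = (ΔQ/ΔP)(P̄/Q̄) = (1107/33)(71.50/3067.5).

0.782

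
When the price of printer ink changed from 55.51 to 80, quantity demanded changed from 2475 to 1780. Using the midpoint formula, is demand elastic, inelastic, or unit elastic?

Arc ε ≈ -0.904.
|ε| = 0.90 < 1.

inelastic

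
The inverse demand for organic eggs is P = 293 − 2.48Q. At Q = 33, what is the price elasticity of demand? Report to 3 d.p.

-2.580

At Q = 33, P = 293 − 2.48(33) = 211.16.
dP/dQ = −2.48, so dQ/dP = 1/(−2.48) = -0.403.
ε = (dQ/dP)(P/Q) = (-0.403)(211.16/33).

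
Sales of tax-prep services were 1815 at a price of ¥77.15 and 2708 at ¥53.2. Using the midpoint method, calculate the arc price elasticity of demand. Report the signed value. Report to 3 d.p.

ΔQ = 2708 − 1815 = 893; ΔP = 53.2 − 77.15 = -23.95.
Midpoints: P̄ = 65.18, Q̄ = 2261.5.
ε = (ΔQ/ΔP)(P̄/Q̄) = (893/-23.95)(65.18/2261.5).

-1.075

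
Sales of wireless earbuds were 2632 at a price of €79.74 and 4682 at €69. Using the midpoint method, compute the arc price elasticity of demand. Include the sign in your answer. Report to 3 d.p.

ΔQ = 4682 − 2632 = 2050; ΔP = 69 − 79.74 = -10.74.
Midpoints: P̄ = 74.37, Q̄ = 3657.0.
ε = (ΔQ/ΔP)(P̄/Q̄) = (2050/-10.74)(74.37/3657.0).

-3.882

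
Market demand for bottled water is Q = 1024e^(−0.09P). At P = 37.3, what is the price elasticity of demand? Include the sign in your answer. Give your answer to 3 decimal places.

At P = 37.3, Q = 35.676.
dQ/dP = −0.09·1024e^(−0.09P) = −0.09Q = -3.211.
ε = (dQ/dP)(P/Q) = (-3.211)(37.3/35.676).

-3.357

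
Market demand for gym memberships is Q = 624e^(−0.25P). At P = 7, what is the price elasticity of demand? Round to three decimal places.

At P = 7, Q = 108.435.
dQ/dP = −0.25·624e^(−0.25P) = −0.25Q = -27.109.
ε = (dQ/dP)(P/Q) = (-27.109)(7/108.435).

-1.750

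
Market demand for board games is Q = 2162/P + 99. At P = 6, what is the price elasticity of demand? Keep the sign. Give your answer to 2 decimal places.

-0.78

At P = 6, Q = 459.333.
dQ/dP = −2162/P² = -60.056.
ε = (dQ/dP)(P/Q) = (-60.056)(6/459.333).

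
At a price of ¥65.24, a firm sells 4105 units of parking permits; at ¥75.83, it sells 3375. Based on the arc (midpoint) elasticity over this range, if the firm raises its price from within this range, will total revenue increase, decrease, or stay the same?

decrease

Arc ε = (-730/10.59)(70.53/3740.0) ≈ -1.300.
|ε| = 1.30 > 1, so demand is elastic. A price rise therefore reduces total revenue.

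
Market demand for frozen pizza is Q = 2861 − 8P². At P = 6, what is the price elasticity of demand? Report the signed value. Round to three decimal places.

-0.224

At P = 6, Q = 2573.
dQ/dP = −16P = -96.
ε = (dQ/dP)(P/Q) = (-96)(6/2573).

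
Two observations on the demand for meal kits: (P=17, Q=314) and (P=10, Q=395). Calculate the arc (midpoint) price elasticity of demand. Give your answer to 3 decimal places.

-0.441

ΔQ = 395 − 314 = 81; ΔP = 10 − 17 = -7.
Midpoints: P̄ = 13.50, Q̄ = 354.5.
ε = (ΔQ/ΔP)(P̄/Q̄) = (81/-7)(13.50/354.5).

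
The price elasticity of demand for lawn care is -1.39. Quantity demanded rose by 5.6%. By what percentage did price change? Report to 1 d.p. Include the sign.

-4.0%

%ΔP ≈ %ΔQ / ε = (5.6%)/(-1.39) = -4.03%.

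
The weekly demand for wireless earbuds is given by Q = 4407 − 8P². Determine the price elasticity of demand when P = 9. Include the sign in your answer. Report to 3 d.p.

-0.345

At P = 9, Q = 3759.
dQ/dP = −16P = -144.
ε = (dQ/dP)(P/Q) = (-144)(9/3759).
|ε| < 1, so demand is inelastic at this price.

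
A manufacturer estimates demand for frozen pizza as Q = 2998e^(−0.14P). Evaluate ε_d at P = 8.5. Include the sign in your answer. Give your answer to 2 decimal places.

At P = 8.5, Q = 912.055.
dQ/dP = −0.14·2998e^(−0.14P) = −0.14Q = -127.688.
ε = (dQ/dP)(P/Q) = (-127.688)(8.5/912.055).

-1.19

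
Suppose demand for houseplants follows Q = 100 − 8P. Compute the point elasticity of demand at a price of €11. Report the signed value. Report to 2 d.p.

-7.33

At P = 11, Q = 12.
dQ/dP = −8.
ε = (dQ/dP)(P/Q) = (-8)(11/12).
|ε| > 1, so demand is elastic at this price.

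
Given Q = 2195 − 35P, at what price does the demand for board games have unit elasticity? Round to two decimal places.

For linear demand Q = a − bP, ε = −bP/(a − bP). |ε| = 1 when bP = a − bP, i.e. P = a/(2b).
P = 2195/(2·35) = 2195/70 = 31.3571.

31.36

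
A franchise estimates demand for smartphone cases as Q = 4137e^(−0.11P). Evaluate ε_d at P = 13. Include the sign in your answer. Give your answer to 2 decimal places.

At P = 13, Q = 990.021.
dQ/dP = −0.11·4137e^(−0.11P) = −0.11Q = -108.902.
ε = (dQ/dP)(P/Q) = (-108.902)(13/990.021).

-1.43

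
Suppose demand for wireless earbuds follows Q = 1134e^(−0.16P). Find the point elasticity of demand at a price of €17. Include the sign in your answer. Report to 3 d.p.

At P = 17, Q = 74.702.
dQ/dP = −0.16·1134e^(−0.16P) = −0.16Q = -11.952.
ε = (dQ/dP)(P/Q) = (-11.952)(17/74.702).

-2.720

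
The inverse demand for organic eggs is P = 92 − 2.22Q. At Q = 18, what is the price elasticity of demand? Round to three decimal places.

-1.302

At Q = 18, P = 92 − 2.22(18) = 52.04.
dP/dQ = −2.22, so dQ/dP = 1/(−2.22) = -0.450.
ε = (dQ/dP)(P/Q) = (-0.450)(52.04/18).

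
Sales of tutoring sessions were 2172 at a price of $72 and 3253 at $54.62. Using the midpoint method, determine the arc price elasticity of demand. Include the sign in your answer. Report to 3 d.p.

ΔQ = 3253 − 2172 = 1081; ΔP = 54.62 − 72 = -17.38.
Midpoints: P̄ = 63.31, Q̄ = 2712.5.
ε = (ΔQ/ΔP)(P̄/Q̄) = (1081/-17.38)(63.31/2712.5).

-1.452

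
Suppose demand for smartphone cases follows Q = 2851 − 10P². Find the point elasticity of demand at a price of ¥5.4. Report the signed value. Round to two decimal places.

-0.23

At P = 5.4, Q = 2559.400.
dQ/dP = −20P = -108.
ε = (dQ/dP)(P/Q) = (-108)(5.4/2559.400).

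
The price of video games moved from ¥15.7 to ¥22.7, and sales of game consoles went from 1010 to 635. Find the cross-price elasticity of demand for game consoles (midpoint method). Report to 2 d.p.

ΔQ_x = 635 − 1010 = -375; ΔP_y = 22.7 − 15.7 = 7.
Midpoints: P̄_y = 19.20, Q̄_x = 822.5.
ε_xy = (ΔQ_x/ΔP_y)(P̄_y/Q̄_x) = (-375/7)(19.20/822.5).
ε_xy < 0, so the goods are complements.

-1.25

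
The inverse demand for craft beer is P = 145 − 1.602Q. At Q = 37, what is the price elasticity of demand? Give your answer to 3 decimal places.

-1.446

At Q = 37, P = 145 − 1.602(37) = 85.73.
dP/dQ = −1.602, so dQ/dP = 1/(−1.602) = -0.624.
ε = (dQ/dP)(P/Q) = (-0.624)(85.73/37).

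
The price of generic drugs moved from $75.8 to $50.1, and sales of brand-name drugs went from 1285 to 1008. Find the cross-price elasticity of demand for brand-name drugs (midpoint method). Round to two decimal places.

ΔQ_x = 1008 − 1285 = -277; ΔP_y = 50.1 − 75.8 = -25.7.
Midpoints: P̄_y = 62.95, Q̄_x = 1146.5.
ε_xy = (ΔQ_x/ΔP_y)(P̄_y/Q̄_x) = (-277/-25.7)(62.95/1146.5).

0.59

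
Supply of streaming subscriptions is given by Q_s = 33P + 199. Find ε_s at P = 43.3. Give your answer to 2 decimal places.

0.88

At P = 43.3, Q_s = 1627.90.
dQ_s/dP = 33.
ε_s = (dQ_s/dP)(P/Q_s) = (33)(43.3/1627.90).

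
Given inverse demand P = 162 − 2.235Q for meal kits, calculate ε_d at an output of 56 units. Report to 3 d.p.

At Q = 56, P = 162 − 2.235(56) = 36.84.
dP/dQ = −2.235, so dQ/dP = 1/(−2.235) = -0.447.
ε = (dQ/dP)(P/Q) = (-0.447)(36.84/56).

-0.294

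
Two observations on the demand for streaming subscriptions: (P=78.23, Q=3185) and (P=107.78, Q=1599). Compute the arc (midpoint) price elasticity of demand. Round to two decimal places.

-2.09

ΔQ = 1599 − 3185 = -1586; ΔP = 107.78 − 78.23 = 29.55.
Midpoints: P̄ = 93.00, Q̄ = 2392.0.
ε = (ΔQ/ΔP)(P̄/Q̄) = (-1586/29.55)(93.00/2392.0).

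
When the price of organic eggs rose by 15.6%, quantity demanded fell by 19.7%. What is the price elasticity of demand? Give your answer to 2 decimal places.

-1.26

ε = %ΔQ / %ΔP = (-19.7)/(15.6) = -1.263.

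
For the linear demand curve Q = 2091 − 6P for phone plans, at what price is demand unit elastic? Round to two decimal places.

174.25

For linear demand Q = a − bP, ε = −bP/(a − bP). |ε| = 1 when bP = a − bP, i.e. P = a/(2b).
P = 2091/(2·6) = 2091/12 = 174.2500.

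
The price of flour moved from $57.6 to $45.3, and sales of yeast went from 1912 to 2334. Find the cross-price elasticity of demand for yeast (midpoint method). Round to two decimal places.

-0.83

ΔQ_x = 2334 − 1912 = 422; ΔP_y = 45.3 − 57.6 = -12.3.
Midpoints: P̄_y = 51.45, Q̄_x = 2123.0.
ε_xy = (ΔQ_x/ΔP_y)(P̄_y/Q̄_x) = (422/-12.3)(51.45/2123.0).
ε_xy < 0, so the goods are complements.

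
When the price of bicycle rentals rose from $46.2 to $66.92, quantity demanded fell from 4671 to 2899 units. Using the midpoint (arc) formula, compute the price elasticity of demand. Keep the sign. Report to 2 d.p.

ΔQ = 2899 − 4671 = -1772; ΔP = 66.92 − 46.2 = 20.72.
Midpoints: P̄ = 56.56, Q̄ = 3785.0.
ε = (ΔQ/ΔP)(P̄/Q̄) = (-1772/20.72)(56.56/3785.0).

-1.28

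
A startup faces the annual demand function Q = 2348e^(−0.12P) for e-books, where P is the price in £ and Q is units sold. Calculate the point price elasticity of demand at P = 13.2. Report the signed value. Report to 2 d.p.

-1.58

At P = 13.2, Q = 481.699.
dQ/dP = −0.12·2348e^(−0.12P) = −0.12Q = -57.804.
ε = (dQ/dP)(P/Q) = (-57.804)(13.2/481.699).
|ε| > 1, so demand is elastic at this price.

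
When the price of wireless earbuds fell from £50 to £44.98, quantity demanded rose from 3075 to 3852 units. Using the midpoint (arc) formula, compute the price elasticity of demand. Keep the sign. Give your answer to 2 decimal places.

-2.12

ΔQ = 3852 − 3075 = 777; ΔP = 44.98 − 50 = -5.02.
Midpoints: P̄ = 47.49, Q̄ = 3463.5.
ε = (ΔQ/ΔP)(P̄/Q̄) = (777/-5.02)(47.49/3463.5).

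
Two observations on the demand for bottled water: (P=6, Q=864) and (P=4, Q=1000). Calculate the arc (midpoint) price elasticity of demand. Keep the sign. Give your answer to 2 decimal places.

ΔQ = 1000 − 864 = 136; ΔP = 4 − 6 = -2.
Midpoints: P̄ = 5.00, Q̄ = 932.0.
ε = (ΔQ/ΔP)(P̄/Q̄) = (136/-2)(5.00/932.0).

-0.36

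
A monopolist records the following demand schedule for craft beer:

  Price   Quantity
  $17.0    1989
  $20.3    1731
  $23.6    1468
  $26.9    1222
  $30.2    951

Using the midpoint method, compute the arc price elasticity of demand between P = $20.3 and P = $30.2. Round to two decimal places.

-1.48

At P = 20.3, Q = 1731; at P = 30.2, Q = 951.
ΔQ = -780, ΔP = 9.9. Midpoints: P̄ = 25.25, Q̄ = 1341.0.
ε = (ΔQ/ΔP)(P̄/Q̄) = (-780/9.9)(25.25/1341.0).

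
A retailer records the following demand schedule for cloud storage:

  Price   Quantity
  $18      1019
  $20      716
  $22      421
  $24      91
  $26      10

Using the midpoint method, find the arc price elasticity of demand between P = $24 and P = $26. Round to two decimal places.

-20.05

At P = 24, Q = 91; at P = 26, Q = 10.
ΔQ = -81, ΔP = 2. Midpoints: P̄ = 25.00, Q̄ = 50.5.
ε = (ΔQ/ΔP)(P̄/Q̄) = (-81/2)(25.00/50.5).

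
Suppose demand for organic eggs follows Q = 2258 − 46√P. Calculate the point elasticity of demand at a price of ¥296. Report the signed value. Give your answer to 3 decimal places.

-0.270

At P = 296, Q = 1466.586.
dQ/dP = −46/(2√P) = -1.337.
ε = (dQ/dP)(P/Q) = (-1.337)(296/1466.586).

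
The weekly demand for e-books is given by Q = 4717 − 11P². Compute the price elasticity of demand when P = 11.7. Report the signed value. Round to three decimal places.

-0.938

At P = 11.7, Q = 3211.210.
dQ/dP = −22P = -257.400.
ε = (dQ/dP)(P/Q) = (-257.400)(11.7/3211.210).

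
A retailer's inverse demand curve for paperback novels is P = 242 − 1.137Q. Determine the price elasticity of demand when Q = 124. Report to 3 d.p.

At Q = 124, P = 242 − 1.137(124) = 101.01.
dP/dQ = −1.137, so dQ/dP = 1/(−1.137) = -0.880.
ε = (dQ/dP)(P/Q) = (-0.880)(101.01/124).

-0.716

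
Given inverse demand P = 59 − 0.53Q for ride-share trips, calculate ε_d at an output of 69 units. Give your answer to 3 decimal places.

-0.613

At Q = 69, P = 59 − 0.53(69) = 22.43.
dP/dQ = −0.53, so dQ/dP = 1/(−0.53) = -1.887.
ε = (dQ/dP)(P/Q) = (-1.887)(22.43/69).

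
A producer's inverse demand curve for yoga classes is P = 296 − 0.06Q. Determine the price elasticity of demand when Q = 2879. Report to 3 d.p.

-0.714

At Q = 2879, P = 296 − 0.06(2879) = 123.26.
dP/dQ = −0.06, so dQ/dP = 1/(−0.06) = -16.667.
ε = (dQ/dP)(P/Q) = (-16.667)(123.26/2879).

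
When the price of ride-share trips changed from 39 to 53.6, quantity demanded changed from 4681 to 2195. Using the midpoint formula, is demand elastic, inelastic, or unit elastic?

elastic

Arc ε ≈ -2.293.
|ε| = 2.29 > 1.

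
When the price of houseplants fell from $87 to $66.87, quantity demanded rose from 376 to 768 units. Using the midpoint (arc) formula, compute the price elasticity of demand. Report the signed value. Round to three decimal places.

-2.619

ΔQ = 768 − 376 = 392; ΔP = 66.87 − 87 = -20.13.
Midpoints: P̄ = 76.94, Q̄ = 572.0.
ε = (ΔQ/ΔP)(P̄/Q̄) = (392/-20.13)(76.94/572.0).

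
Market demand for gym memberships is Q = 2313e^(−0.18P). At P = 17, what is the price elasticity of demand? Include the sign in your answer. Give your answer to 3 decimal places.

At P = 17, Q = 108.451.
dQ/dP = −0.18·2313e^(−0.18P) = −0.18Q = -19.521.
ε = (dQ/dP)(P/Q) = (-19.521)(17/108.451).

-3.060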